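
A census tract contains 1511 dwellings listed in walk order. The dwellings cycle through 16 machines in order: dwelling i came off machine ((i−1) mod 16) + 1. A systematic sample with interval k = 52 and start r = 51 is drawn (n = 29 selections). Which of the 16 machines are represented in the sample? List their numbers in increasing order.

Consecutive selections differ by k = 52, so their machine numbers differ by 52 mod 16 = 4.
gcd(52, 16) = 4, so the sample visits 16/4 = 4 distinct residues mod 16.
Start 51 is machine 3; the machines hit are 3, 7, 11, 15.

3, 7, 11, 15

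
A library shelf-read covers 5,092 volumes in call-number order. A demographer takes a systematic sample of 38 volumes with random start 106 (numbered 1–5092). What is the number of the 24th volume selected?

3188

k = 5092/38 = 134
24th selection = r + (24−1)·k = 106 + 23×134 = 106 + 3082 = 3188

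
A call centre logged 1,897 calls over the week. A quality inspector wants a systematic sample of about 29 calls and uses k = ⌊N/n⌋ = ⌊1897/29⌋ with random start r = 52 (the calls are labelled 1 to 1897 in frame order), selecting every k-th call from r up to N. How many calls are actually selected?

29

k = ⌊1897/29⌋ = 65
Achieved size = ⌊(1897 − 52)/65⌋ + 1 = ⌊1845/65⌋ + 1 = 28 + 1 = 29
(last selection: 52 + 28×65 = 1872 ≤ 1897; next would be 1937 > 1897)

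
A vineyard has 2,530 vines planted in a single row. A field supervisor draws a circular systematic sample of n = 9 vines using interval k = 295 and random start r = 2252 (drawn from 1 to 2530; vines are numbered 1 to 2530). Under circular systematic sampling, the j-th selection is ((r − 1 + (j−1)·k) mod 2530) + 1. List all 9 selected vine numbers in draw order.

2252, 17, 312, 607, 902, 1197, 1492, 1787, 2082

Selection 1: 2252
Selection 2: 2252 + 295 = 2547 → 2547 − 2530 = 17
Selection 3: 17 + 295 = 312
Selection 4: 312 + 295 = 607
Selection 5: 607 + 295 = 902
Selection 6: 902 + 295 = 1197
Selection 7: 1197 + 295 = 1492
Selection 8: 1492 + 295 = 1787
Selection 9: 1787 + 295 = 2082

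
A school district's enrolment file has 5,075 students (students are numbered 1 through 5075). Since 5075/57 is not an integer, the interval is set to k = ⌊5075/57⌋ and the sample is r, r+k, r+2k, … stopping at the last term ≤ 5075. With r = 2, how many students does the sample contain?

58

k = ⌊5075/57⌋ = 89
Achieved size = ⌊(5075 − 2)/89⌋ + 1 = ⌊5073/89⌋ + 1 = 57 + 1 = 58
(last selection: 2 + 57×89 = 5075 ≤ 5075; next would be 5164 > 5075)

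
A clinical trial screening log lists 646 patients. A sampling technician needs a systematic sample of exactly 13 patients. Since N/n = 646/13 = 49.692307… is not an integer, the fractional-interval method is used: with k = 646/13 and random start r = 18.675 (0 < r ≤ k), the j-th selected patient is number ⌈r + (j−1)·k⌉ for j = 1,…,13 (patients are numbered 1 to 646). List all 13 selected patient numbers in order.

19, 69, 119, 168, 218, 268, 317, 367, 417, 466, 516, 566, 615

j=1: r + 0k = 18.675 → ⌈·⌉ = 19
j=2: r + 1k = 68.367307… → ⌈·⌉ = 69
j=3: r + 2k = 118.059615… → ⌈·⌉ = 119
j=4: r + 3k = 167.751923… → ⌈·⌉ = 168
j=5: r + 4k = 217.444230… → ⌈·⌉ = 218
j=6: r + 5k = 267.136538… → ⌈·⌉ = 268
j=7: r + 6k = 316.828846… → ⌈·⌉ = 317
j=8: r + 7k = 366.521153… → ⌈·⌉ = 367
j=9: r + 8k = 416.213461… → ⌈·⌉ = 417
j=10: r + 9k = 465.905769… → ⌈·⌉ = 466
j=11: r + 10k = 515.598076… → ⌈·⌉ = 516
j=12: r + 11k = 565.290384… → ⌈·⌉ = 566
j=13: r + 12k = 614.982692… → ⌈·⌉ = 615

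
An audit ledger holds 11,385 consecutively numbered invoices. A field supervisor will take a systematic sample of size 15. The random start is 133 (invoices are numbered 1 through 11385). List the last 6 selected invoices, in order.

k = N/n = 11385/15 = 759
10th selection = 133 + 9×759 = 6964
11th: 6964 + 759 = 7723
12th: 7723 + 759 = 8482
13th: 8482 + 759 = 9241
14th: 9241 + 759 = 10000
15th: 10000 + 759 = 10759

6964, 7723, 8482, 9241, 10000, 10759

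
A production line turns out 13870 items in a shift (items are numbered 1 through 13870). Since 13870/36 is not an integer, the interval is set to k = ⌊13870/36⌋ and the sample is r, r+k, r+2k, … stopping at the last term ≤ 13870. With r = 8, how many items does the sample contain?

37

k = ⌊13870/36⌋ = 385
Achieved size = ⌊(13870 − 8)/385⌋ + 1 = ⌊13862/385⌋ + 1 = 36 + 1 = 37
(last selection: 8 + 36×385 = 13868 ≤ 13870; next would be 14253 > 13870)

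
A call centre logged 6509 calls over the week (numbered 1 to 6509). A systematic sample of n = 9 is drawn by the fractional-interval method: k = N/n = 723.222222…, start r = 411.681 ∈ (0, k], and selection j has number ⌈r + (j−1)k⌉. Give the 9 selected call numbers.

j=1: r + 0k = 411.681 → ⌈·⌉ = 412
j=2: r + 1k = 1134.903222… → ⌈·⌉ = 1135
j=3: r + 2k = 1858.125444… → ⌈·⌉ = 1859
j=4: r + 3k = 2581.347666… → ⌈·⌉ = 2582
j=5: r + 4k = 3304.569888… → ⌈·⌉ = 3305
j=6: r + 5k = 4027.792111… → ⌈·⌉ = 4028
j=7: r + 6k = 4751.014333… → ⌈·⌉ = 4752
j=8: r + 7k = 5474.236555… → ⌈·⌉ = 5475
j=9: r + 8k = 6197.458777… → ⌈·⌉ = 6198

412, 1135, 1859, 2582, 3305, 4028, 4752, 5475, 6198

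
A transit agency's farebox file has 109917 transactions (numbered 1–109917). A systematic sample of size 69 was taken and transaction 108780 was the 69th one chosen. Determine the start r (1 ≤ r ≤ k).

456

k = 109917/69 = 1593
r = 108780 − (69−1)×1593 = 108780 − 108324 = 456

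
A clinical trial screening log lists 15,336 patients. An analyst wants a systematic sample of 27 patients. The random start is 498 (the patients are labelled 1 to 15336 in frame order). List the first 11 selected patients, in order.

k = N/n = 15336/27 = 568
patient 1: 498
patient 2: 498 + 568 = 1066
patient 3: 1066 + 568 = 1634
patient 4: 1634 + 568 = 2202
patient 5: 2202 + 568 = 2770
patient 6: 2770 + 568 = 3338
patient 7: 3338 + 568 = 3906
patient 8: 3906 + 568 = 4474
patient 9: 4474 + 568 = 5042
patient 10: 5042 + 568 = 5610
patient 11: 5610 + 568 = 6178

498, 1066, 1634, 2202, 2770, 3338, 3906, 4474, 5042, 5610, 6178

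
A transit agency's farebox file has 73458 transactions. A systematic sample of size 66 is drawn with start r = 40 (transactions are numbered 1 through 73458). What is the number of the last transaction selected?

72385

k = 73458/66 = 1113
66th selection = r + (66−1)·k = 40 + 65×1113 = 40 + 72345 = 72385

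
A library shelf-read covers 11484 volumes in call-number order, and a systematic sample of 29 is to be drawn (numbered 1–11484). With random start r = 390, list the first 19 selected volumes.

k = N/n = 11484/29 = 396
volume 1: 390
volume 2: 390 + 396 = 786
volume 3: 786 + 396 = 1182
volume 4: 1182 + 396 = 1578
volume 5: 1578 + 396 = 1974
volume 6: 1974 + 396 = 2370
volume 7: 2370 + 396 = 2766
volume 8: 2766 + 396 = 3162
volume 9: 3162 + 396 = 3558
volume 10: 3558 + 396 = 3954
volume 11: 3954 + 396 = 4350
volume 12: 4350 + 396 = 4746
volume 13: 4746 + 396 = 5142
volume 14: 5142 + 396 = 5538
volume 15: 5538 + 396 = 5934
volume 16: 5934 + 396 = 6330
volume 17: 6330 + 396 = 6726
volume 18: 6726 + 396 = 7122
volume 19: 7122 + 396 = 7518

390, 786, 1182, 1578, 1974, 2370, 2766, 3162, 3558, 3954, 4350, 4746, 5142, 5538, 5934, 6330, 6726, 7122, 7518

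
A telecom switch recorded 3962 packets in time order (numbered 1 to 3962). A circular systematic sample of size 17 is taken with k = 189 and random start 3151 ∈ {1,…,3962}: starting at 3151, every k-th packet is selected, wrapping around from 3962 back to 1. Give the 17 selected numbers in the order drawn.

3151, 3340, 3529, 3718, 3907, 134, 323, 512, 701, 890, 1079, 1268, 1457, 1646, 1835, 2024, 2213

Selection 1: 3151
Selection 2: 3151 + 189 = 3340
Selection 3: 3340 + 189 = 3529
Selection 4: 3529 + 189 = 3718
Selection 5: 3718 + 189 = 3907
Selection 6: 3907 + 189 = 4096 → 4096 − 3962 = 134
Selection 7: 134 + 189 = 323
Selection 8: 323 + 189 = 512
Selection 9: 512 + 189 = 701
Selection 10: 701 + 189 = 890
Selection 11: 890 + 189 = 1079
Selection 12: 1079 + 189 = 1268
Selection 13: 1268 + 189 = 1457
Selection 14: 1457 + 189 = 1646
Selection 15: 1646 + 189 = 1835
Selection 16: 1835 + 189 = 2024
Selection 17: 2024 + 189 = 2213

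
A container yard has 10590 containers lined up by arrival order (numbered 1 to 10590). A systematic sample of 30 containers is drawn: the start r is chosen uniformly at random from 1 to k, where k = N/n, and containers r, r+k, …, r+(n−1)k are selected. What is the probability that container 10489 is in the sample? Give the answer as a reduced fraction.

1/353

k = 10590/30 = 353.
Container 10489 is selected iff r ≡ 10489 (mod 353); exactly one such r in {1,…,353}.
Inclusion probability = 1/353.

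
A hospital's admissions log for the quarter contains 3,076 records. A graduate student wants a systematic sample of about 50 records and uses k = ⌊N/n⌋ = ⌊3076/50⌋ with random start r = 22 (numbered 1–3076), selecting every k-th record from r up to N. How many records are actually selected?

k = ⌊3076/50⌋ = 61
Achieved size = ⌊(3076 − 22)/61⌋ + 1 = ⌊3054/61⌋ + 1 = 50 + 1 = 51
(last selection: 22 + 50×61 = 3072 ≤ 3076; next would be 3133 > 3076)

51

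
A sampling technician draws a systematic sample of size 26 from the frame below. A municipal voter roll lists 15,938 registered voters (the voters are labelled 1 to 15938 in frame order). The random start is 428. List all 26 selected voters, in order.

428, 1041, 1654, 2267, 2880, 3493, 4106, 4719, 5332, 5945, 6558, 7171, 7784, 8397, 9010, 9623, 10236, 10849, 11462, 12075, 12688, 13301, 13914, 14527, 15140, 15753

k = N/n = 15938/26 = 613
voter 1: 428
voter 2: 428 + 613 = 1041
voter 3: 1041 + 613 = 1654
voter 4: 1654 + 613 = 2267
voter 5: 2267 + 613 = 2880
voter 6: 2880 + 613 = 3493
voter 7: 3493 + 613 = 4106
voter 8: 4106 + 613 = 4719
voter 9: 4719 + 613 = 5332
voter 10: 5332 + 613 = 5945
voter 11: 5945 + 613 = 6558
voter 12: 6558 + 613 = 7171
voter 13: 7171 + 613 = 7784
voter 14: 7784 + 613 = 8397
voter 15: 8397 + 613 = 9010
voter 16: 9010 + 613 = 9623
voter 17: 9623 + 613 = 10236
voter 18: 10236 + 613 = 10849
voter 19: 10849 + 613 = 11462
voter 20: 11462 + 613 = 12075
voter 21: 12075 + 613 = 12688
voter 22: 12688 + 613 = 13301
voter 23: 13301 + 613 = 13914
voter 24: 13914 + 613 = 14527
voter 25: 14527 + 613 = 15140
voter 26: 15140 + 613 = 15753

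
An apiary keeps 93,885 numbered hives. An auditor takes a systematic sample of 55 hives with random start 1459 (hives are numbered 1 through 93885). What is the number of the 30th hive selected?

k = 93885/55 = 1707
30th selection = r + (30−1)·k = 1459 + 29×1707 = 1459 + 49503 = 50962

50962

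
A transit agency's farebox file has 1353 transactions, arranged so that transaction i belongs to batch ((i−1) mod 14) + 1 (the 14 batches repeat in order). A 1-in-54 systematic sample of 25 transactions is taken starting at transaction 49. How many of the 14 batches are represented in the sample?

Consecutive selections differ by k = 54, so their batch numbers differ by 54 mod 14 = 12.
gcd(54, 14) = 2, so the sample visits 14/2 = 7 distinct residues mod 14.
Start 49 is batch 7; the batches hit are 1, 3, 5, 7, 9, 11, 13.

7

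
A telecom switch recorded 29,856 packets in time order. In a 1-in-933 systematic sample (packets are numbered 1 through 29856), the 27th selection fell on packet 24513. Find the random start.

k = 933
r = 24513 − (27−1)×933 = 24513 − 24258 = 255

255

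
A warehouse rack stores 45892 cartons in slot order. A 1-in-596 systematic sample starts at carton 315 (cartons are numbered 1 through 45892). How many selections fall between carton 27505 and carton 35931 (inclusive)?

k = 596
First selection ≥ 27505: 315 + ⌈(27505−315)/596⌉·596 = 315 + 46×596 = 27731
Last selection ≤ 35931: 315 + ⌊(35931−315)/596⌋·596 = 315 + 59×596 = 35479
Count = 59 − 46 + 1 = 14

14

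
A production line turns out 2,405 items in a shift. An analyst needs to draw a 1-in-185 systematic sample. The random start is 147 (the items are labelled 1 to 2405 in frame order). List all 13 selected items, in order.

147, 332, 517, 702, 887, 1072, 1257, 1442, 1627, 1812, 1997, 2182, 2367

item 1: 147
item 2: 147 + 185 = 332
item 3: 332 + 185 = 517
item 4: 517 + 185 = 702
item 5: 702 + 185 = 887
item 6: 887 + 185 = 1072
item 7: 1072 + 185 = 1257
item 8: 1257 + 185 = 1442
item 9: 1442 + 185 = 1627
item 10: 1627 + 185 = 1812
item 11: 1812 + 185 = 1997
item 12: 1997 + 185 = 2182
item 13: 2182 + 185 = 2367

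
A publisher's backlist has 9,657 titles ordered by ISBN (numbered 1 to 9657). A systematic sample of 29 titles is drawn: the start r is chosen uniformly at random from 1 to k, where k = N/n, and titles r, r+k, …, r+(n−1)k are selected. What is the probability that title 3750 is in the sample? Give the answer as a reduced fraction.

k = 9657/29 = 333.
Title 3750 is selected iff r ≡ 3750 (mod 333); exactly one such r in {1,…,333}.
Inclusion probability = 1/333.

1/333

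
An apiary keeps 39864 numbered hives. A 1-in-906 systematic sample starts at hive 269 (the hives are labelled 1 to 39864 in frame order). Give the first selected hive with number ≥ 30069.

30167

k = 906
Steps past start: ⌈(30069 − 269)/906⌉ = ⌈29800/906⌉ = 33
Selected hive: 269 + 33×906 = 30167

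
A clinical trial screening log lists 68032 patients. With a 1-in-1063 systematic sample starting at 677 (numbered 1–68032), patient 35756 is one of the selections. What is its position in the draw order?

k = 1063
position = (35756 − 677)/1063 + 1 = 35079/1063 + 1 = 33 + 1 = 34

34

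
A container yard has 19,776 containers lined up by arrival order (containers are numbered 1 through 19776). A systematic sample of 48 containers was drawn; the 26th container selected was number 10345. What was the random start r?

k = 19776/48 = 412
r = 10345 − (26−1)×412 = 10345 − 10300 = 45

45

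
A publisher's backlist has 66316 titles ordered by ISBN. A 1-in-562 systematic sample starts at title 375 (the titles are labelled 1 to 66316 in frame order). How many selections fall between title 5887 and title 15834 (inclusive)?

18

k = 562
First selection ≥ 5887: 375 + ⌈(5887−375)/562⌉·562 = 375 + 10×562 = 5995
Last selection ≤ 15834: 375 + ⌊(15834−375)/562⌋·562 = 375 + 27×562 = 15549
Count = 27 − 10 + 1 = 18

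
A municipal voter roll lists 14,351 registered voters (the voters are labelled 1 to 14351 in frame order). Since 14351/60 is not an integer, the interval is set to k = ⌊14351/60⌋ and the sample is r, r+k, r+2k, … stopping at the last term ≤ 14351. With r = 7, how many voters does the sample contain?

61

k = ⌊14351/60⌋ = 239
Achieved size = ⌊(14351 − 7)/239⌋ + 1 = ⌊14344/239⌋ + 1 = 60 + 1 = 61
(last selection: 7 + 60×239 = 14347 ≤ 14351; next would be 14586 > 14351)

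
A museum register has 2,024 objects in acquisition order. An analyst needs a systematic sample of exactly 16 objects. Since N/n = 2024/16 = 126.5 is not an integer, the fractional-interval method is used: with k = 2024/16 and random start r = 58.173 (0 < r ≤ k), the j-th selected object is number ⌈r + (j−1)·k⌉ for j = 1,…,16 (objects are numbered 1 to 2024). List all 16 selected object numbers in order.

j=1: r + 0k = 58.173 → ⌈·⌉ = 59
j=2: r + 1k = 184.673 → ⌈·⌉ = 185
j=3: r + 2k = 311.173 → ⌈·⌉ = 312
j=4: r + 3k = 437.673 → ⌈·⌉ = 438
j=5: r + 4k = 564.173 → ⌈·⌉ = 565
j=6: r + 5k = 690.673 → ⌈·⌉ = 691
j=7: r + 6k = 817.173 → ⌈·⌉ = 818
j=8: r + 7k = 943.673 → ⌈·⌉ = 944
j=9: r + 8k = 1070.173 → ⌈·⌉ = 1071
j=10: r + 9k = 1196.673 → ⌈·⌉ = 1197
j=11: r + 10k = 1323.173 → ⌈·⌉ = 1324
j=12: r + 11k = 1449.673 → ⌈·⌉ = 1450
j=13: r + 12k = 1576.173 → ⌈·⌉ = 1577
j=14: r + 13k = 1702.673 → ⌈·⌉ = 1703
j=15: r + 14k = 1829.173 → ⌈·⌉ = 1830
j=16: r + 15k = 1955.673 → ⌈·⌉ = 1956

59, 185, 312, 438, 565, 691, 818, 944, 1071, 1197, 1324, 1450, 1577, 1703, 1830, 1956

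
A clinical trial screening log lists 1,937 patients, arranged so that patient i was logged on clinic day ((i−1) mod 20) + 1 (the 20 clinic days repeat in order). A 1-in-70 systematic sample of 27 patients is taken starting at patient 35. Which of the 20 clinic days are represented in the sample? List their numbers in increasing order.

5, 15

Consecutive selections differ by k = 70, so their clinic day numbers differ by 70 mod 20 = 10.
gcd(70, 20) = 10, so the sample visits 20/10 = 2 distinct residues mod 20.
Start 35 is clinic day 15; the clinic days hit are 5, 15.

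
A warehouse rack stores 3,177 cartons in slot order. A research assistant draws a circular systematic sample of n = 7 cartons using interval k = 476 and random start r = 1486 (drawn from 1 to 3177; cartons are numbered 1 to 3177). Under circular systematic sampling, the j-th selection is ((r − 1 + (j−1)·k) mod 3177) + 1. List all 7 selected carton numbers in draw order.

Selection 1: 1486
Selection 2: 1486 + 476 = 1962
Selection 3: 1962 + 476 = 2438
Selection 4: 2438 + 476 = 2914
Selection 5: 2914 + 476 = 3390 → 3390 − 3177 = 213
Selection 6: 213 + 476 = 689
Selection 7: 689 + 476 = 1165

1486, 1962, 2438, 2914, 213, 689, 1165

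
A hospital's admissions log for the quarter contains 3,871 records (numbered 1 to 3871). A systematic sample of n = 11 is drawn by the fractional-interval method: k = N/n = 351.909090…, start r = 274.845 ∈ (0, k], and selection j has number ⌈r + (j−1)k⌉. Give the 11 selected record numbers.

j=1: r + 0k = 274.845 → ⌈·⌉ = 275
j=2: r + 1k = 626.754090… → ⌈·⌉ = 627
j=3: r + 2k = 978.663181… → ⌈·⌉ = 979
j=4: r + 3k = 1330.572272… → ⌈·⌉ = 1331
j=5: r + 4k = 1682.481363… → ⌈·⌉ = 1683
j=6: r + 5k = 2034.390454… → ⌈·⌉ = 2035
j=7: r + 6k = 2386.299545… → ⌈·⌉ = 2387
j=8: r + 7k = 2738.208636… → ⌈·⌉ = 2739
j=9: r + 8k = 3090.117727… → ⌈·⌉ = 3091
j=10: r + 9k = 3442.026818… → ⌈·⌉ = 3443
j=11: r + 10k = 3793.935909… → ⌈·⌉ = 3794

275, 627, 979, 1331, 1683, 2035, 2387, 2739, 3091, 3443, 3794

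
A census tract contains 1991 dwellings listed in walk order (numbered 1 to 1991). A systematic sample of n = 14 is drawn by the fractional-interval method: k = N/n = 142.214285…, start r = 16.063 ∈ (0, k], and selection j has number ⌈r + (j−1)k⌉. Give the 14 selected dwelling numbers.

j=1: r + 0k = 16.063 → ⌈·⌉ = 17
j=2: r + 1k = 158.277285… → ⌈·⌉ = 159
j=3: r + 2k = 300.491571… → ⌈·⌉ = 301
j=4: r + 3k = 442.705857… → ⌈·⌉ = 443
j=5: r + 4k = 584.920142… → ⌈·⌉ = 585
j=6: r + 5k = 727.134428… → ⌈·⌉ = 728
j=7: r + 6k = 869.348714… → ⌈·⌉ = 870
j=8: r + 7k = 1011.563 → ⌈·⌉ = 1012
j=9: r + 8k = 1153.777285… → ⌈·⌉ = 1154
j=10: r + 9k = 1295.991571… → ⌈·⌉ = 1296
j=11: r + 10k = 1438.205857… → ⌈·⌉ = 1439
j=12: r + 11k = 1580.420142… → ⌈·⌉ = 1581
j=13: r + 12k = 1722.634428… → ⌈·⌉ = 1723
j=14: r + 13k = 1864.848714… → ⌈·⌉ = 1865

17, 159, 301, 443, 585, 728, 870, 1012, 1154, 1296, 1439, 1581, 1723, 1865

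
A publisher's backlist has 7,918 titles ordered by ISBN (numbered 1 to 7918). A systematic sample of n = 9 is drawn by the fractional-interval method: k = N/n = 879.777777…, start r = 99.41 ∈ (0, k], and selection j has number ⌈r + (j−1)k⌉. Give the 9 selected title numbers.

100, 980, 1859, 2739, 3619, 4499, 5379, 6258, 7138

j=1: r + 0k = 99.41 → ⌈·⌉ = 100
j=2: r + 1k = 979.187777… → ⌈·⌉ = 980
j=3: r + 2k = 1858.965555… → ⌈·⌉ = 1859
j=4: r + 3k = 2738.743333… → ⌈·⌉ = 2739
j=5: r + 4k = 3618.521111… → ⌈·⌉ = 3619
j=6: r + 5k = 4498.298888… → ⌈·⌉ = 4499
j=7: r + 6k = 5378.076666… → ⌈·⌉ = 5379
j=8: r + 7k = 6257.854444… → ⌈·⌉ = 6258
j=9: r + 8k = 7137.632222… → ⌈·⌉ = 7138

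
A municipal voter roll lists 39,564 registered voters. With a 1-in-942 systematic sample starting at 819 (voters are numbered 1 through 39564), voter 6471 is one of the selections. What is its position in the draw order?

7

k = 942
position = (6471 − 819)/942 + 1 = 5652/942 + 1 = 6 + 1 = 7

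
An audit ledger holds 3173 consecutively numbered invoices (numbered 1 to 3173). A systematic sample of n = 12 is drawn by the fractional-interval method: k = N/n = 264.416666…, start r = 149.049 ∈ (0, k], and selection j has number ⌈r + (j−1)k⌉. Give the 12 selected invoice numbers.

150, 414, 678, 943, 1207, 1472, 1736, 2000, 2265, 2529, 2794, 3058

j=1: r + 0k = 149.049 → ⌈·⌉ = 150
j=2: r + 1k = 413.465666… → ⌈·⌉ = 414
j=3: r + 2k = 677.882333… → ⌈·⌉ = 678
j=4: r + 3k = 942.299 → ⌈·⌉ = 943
j=5: r + 4k = 1206.715666… → ⌈·⌉ = 1207
j=6: r + 5k = 1471.132333… → ⌈·⌉ = 1472
j=7: r + 6k = 1735.549 → ⌈·⌉ = 1736
j=8: r + 7k = 1999.965666… → ⌈·⌉ = 2000
j=9: r + 8k = 2264.382333… → ⌈·⌉ = 2265
j=10: r + 9k = 2528.799 → ⌈·⌉ = 2529
j=11: r + 10k = 2793.215666… → ⌈·⌉ = 2794
j=12: r + 11k = 3057.632333… → ⌈·⌉ = 3058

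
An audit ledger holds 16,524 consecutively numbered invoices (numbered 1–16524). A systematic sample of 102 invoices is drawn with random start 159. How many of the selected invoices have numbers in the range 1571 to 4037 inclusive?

k = 16524/102 = 162
First selection ≥ 1571: 159 + ⌈(1571−159)/162⌉·162 = 159 + 9×162 = 1617
Last selection ≤ 4037: 159 + ⌊(4037−159)/162⌋·162 = 159 + 23×162 = 3885
Count = 23 − 9 + 1 = 15

15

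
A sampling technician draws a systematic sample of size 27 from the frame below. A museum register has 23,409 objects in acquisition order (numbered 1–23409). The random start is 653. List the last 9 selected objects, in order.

k = N/n = 23409/27 = 867
19th selection = 653 + 18×867 = 16259
20th: 16259 + 867 = 17126
21st: 17126 + 867 = 17993
22nd: 17993 + 867 = 18860
23rd: 18860 + 867 = 19727
24th: 19727 + 867 = 20594
25th: 20594 + 867 = 21461
26th: 21461 + 867 = 22328
27th: 22328 + 867 = 23195

16259, 17126, 17993, 18860, 19727, 20594, 21461, 22328, 23195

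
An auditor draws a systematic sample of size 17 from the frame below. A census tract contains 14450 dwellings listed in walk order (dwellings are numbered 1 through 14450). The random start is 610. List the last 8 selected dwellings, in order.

8260, 9110, 9960, 10810, 11660, 12510, 13360, 14210

k = N/n = 14450/17 = 850
10th selection = 610 + 9×850 = 8260
11th: 8260 + 850 = 9110
12th: 9110 + 850 = 9960
13th: 9960 + 850 = 10810
14th: 10810 + 850 = 11660
15th: 11660 + 850 = 12510
16th: 12510 + 850 = 13360
17th: 13360 + 850 = 14210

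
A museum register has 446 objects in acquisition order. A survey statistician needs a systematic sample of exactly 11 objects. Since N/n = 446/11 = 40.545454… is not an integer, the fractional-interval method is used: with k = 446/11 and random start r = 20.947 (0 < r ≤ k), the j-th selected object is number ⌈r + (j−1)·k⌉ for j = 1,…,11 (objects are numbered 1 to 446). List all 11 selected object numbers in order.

21, 62, 103, 143, 184, 224, 265, 305, 346, 386, 427

j=1: r + 0k = 20.947 → ⌈·⌉ = 21
j=2: r + 1k = 61.492454… → ⌈·⌉ = 62
j=3: r + 2k = 102.037909… → ⌈·⌉ = 103
j=4: r + 3k = 142.583363… → ⌈·⌉ = 143
j=5: r + 4k = 183.128818… → ⌈·⌉ = 184
j=6: r + 5k = 223.674272… → ⌈·⌉ = 224
j=7: r + 6k = 264.219727… → ⌈·⌉ = 265
j=8: r + 7k = 304.765181… → ⌈·⌉ = 305
j=9: r + 8k = 345.310636… → ⌈·⌉ = 346
j=10: r + 9k = 385.856090… → ⌈·⌉ = 386
j=11: r + 10k = 426.401545… → ⌈·⌉ = 427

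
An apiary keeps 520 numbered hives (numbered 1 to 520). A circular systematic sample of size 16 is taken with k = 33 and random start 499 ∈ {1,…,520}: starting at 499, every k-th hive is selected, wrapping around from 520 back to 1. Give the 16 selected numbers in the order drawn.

Selection 1: 499
Selection 2: 499 + 33 = 532 → 532 − 520 = 12
Selection 3: 12 + 33 = 45
Selection 4: 45 + 33 = 78
Selection 5: 78 + 33 = 111
Selection 6: 111 + 33 = 144
Selection 7: 144 + 33 = 177
Selection 8: 177 + 33 = 210
Selection 9: 210 + 33 = 243
Selection 10: 243 + 33 = 276
Selection 11: 276 + 33 = 309
Selection 12: 309 + 33 = 342
Selection 13: 342 + 33 = 375
Selection 14: 375 + 33 = 408
Selection 15: 408 + 33 = 441
Selection 16: 441 + 33 = 474

499, 12, 45, 78, 111, 144, 177, 210, 243, 276, 309, 342, 375, 408, 441, 474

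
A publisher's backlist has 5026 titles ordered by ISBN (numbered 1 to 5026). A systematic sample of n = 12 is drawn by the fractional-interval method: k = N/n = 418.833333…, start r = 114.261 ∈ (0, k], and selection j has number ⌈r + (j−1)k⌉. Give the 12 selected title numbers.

115, 534, 952, 1371, 1790, 2209, 2628, 3047, 3465, 3884, 4303, 4722

j=1: r + 0k = 114.261 → ⌈·⌉ = 115
j=2: r + 1k = 533.094333… → ⌈·⌉ = 534
j=3: r + 2k = 951.927666… → ⌈·⌉ = 952
j=4: r + 3k = 1370.761 → ⌈·⌉ = 1371
j=5: r + 4k = 1789.594333… → ⌈·⌉ = 1790
j=6: r + 5k = 2208.427666… → ⌈·⌉ = 2209
j=7: r + 6k = 2627.261 → ⌈·⌉ = 2628
j=8: r + 7k = 3046.094333… → ⌈·⌉ = 3047
j=9: r + 8k = 3464.927666… → ⌈·⌉ = 3465
j=10: r + 9k = 3883.761 → ⌈·⌉ = 3884
j=11: r + 10k = 4302.594333… → ⌈·⌉ = 4303
j=12: r + 11k = 4721.427666… → ⌈·⌉ = 4722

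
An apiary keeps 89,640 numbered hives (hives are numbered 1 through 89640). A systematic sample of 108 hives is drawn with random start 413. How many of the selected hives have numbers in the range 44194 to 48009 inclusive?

5

k = 89640/108 = 830
First selection ≥ 44194: 413 + ⌈(44194−413)/830⌉·830 = 413 + 53×830 = 44403
Last selection ≤ 48009: 413 + ⌊(48009−413)/830⌋·830 = 413 + 57×830 = 47723
Count = 57 − 53 + 1 = 5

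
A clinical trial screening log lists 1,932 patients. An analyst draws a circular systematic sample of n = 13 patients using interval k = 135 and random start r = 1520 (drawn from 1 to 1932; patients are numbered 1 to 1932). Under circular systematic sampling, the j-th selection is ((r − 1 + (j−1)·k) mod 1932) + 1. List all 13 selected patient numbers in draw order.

1520, 1655, 1790, 1925, 128, 263, 398, 533, 668, 803, 938, 1073, 1208

Selection 1: 1520
Selection 2: 1520 + 135 = 1655
Selection 3: 1655 + 135 = 1790
Selection 4: 1790 + 135 = 1925
Selection 5: 1925 + 135 = 2060 → 2060 − 1932 = 128
Selection 6: 128 + 135 = 263
Selection 7: 263 + 135 = 398
Selection 8: 398 + 135 = 533
Selection 9: 533 + 135 = 668
Selection 10: 668 + 135 = 803
Selection 11: 803 + 135 = 938
Selection 12: 938 + 135 = 1073
Selection 13: 1073 + 135 = 1208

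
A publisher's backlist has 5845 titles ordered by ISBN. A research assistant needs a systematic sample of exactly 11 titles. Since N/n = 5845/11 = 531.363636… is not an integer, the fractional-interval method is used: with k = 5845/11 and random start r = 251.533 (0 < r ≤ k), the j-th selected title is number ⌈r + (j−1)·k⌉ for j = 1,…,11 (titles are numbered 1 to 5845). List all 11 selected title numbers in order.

252, 783, 1315, 1846, 2377, 2909, 3440, 3972, 4503, 5034, 5566

j=1: r + 0k = 251.533 → ⌈·⌉ = 252
j=2: r + 1k = 782.896636… → ⌈·⌉ = 783
j=3: r + 2k = 1314.260272… → ⌈·⌉ = 1315
j=4: r + 3k = 1845.623909… → ⌈·⌉ = 1846
j=5: r + 4k = 2376.987545… → ⌈·⌉ = 2377
j=6: r + 5k = 2908.351181… → ⌈·⌉ = 2909
j=7: r + 6k = 3439.714818… → ⌈·⌉ = 3440
j=8: r + 7k = 3971.078454… → ⌈·⌉ = 3972
j=9: r + 8k = 4502.442090… → ⌈·⌉ = 4503
j=10: r + 9k = 5033.805727… → ⌈·⌉ = 5034
j=11: r + 10k = 5565.169363… → ⌈·⌉ = 5566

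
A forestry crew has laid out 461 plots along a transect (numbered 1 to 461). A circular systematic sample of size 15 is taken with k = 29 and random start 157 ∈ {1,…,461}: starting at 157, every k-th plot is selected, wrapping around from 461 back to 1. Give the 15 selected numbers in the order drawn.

157, 186, 215, 244, 273, 302, 331, 360, 389, 418, 447, 15, 44, 73, 102

Selection 1: 157
Selection 2: 157 + 29 = 186
Selection 3: 186 + 29 = 215
Selection 4: 215 + 29 = 244
Selection 5: 244 + 29 = 273
Selection 6: 273 + 29 = 302
Selection 7: 302 + 29 = 331
Selection 8: 331 + 29 = 360
Selection 9: 360 + 29 = 389
Selection 10: 389 + 29 = 418
Selection 11: 418 + 29 = 447
Selection 12: 447 + 29 = 476 → 476 − 461 = 15
Selection 13: 15 + 29 = 44
Selection 14: 44 + 29 = 73
Selection 15: 73 + 29 = 102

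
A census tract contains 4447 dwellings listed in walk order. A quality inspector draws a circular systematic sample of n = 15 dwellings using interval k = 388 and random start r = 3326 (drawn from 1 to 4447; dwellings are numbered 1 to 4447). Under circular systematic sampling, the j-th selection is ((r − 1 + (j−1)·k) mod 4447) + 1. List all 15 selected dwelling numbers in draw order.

Selection 1: 3326
Selection 2: 3326 + 388 = 3714
Selection 3: 3714 + 388 = 4102
Selection 4: 4102 + 388 = 4490 → 4490 − 4447 = 43
Selection 5: 43 + 388 = 431
Selection 6: 431 + 388 = 819
Selection 7: 819 + 388 = 1207
Selection 8: 1207 + 388 = 1595
Selection 9: 1595 + 388 = 1983
Selection 10: 1983 + 388 = 2371
Selection 11: 2371 + 388 = 2759
Selection 12: 2759 + 388 = 3147
Selection 13: 3147 + 388 = 3535
Selection 14: 3535 + 388 = 3923
Selection 15: 3923 + 388 = 4311

3326, 3714, 4102, 43, 431, 819, 1207, 1595, 1983, 2371, 2759, 3147, 3535, 3923, 4311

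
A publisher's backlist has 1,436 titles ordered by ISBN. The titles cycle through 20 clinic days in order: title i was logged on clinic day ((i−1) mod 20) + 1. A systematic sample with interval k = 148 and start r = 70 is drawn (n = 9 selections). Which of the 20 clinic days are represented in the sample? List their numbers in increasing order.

Consecutive selections differ by k = 148, so their clinic day numbers differ by 148 mod 20 = 8.
gcd(148, 20) = 4, so the sample visits 20/4 = 5 distinct residues mod 20.
Start 70 is clinic day 10; the clinic days hit are 2, 6, 10, 14, 18.

2, 6, 10, 14, 18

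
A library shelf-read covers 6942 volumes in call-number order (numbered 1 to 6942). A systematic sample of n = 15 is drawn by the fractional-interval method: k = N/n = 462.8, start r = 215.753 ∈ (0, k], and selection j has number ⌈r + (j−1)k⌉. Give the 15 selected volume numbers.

216, 679, 1142, 1605, 2067, 2530, 2993, 3456, 3919, 4381, 4844, 5307, 5770, 6233, 6695

j=1: r + 0k = 215.753 → ⌈·⌉ = 216
j=2: r + 1k = 678.553 → ⌈·⌉ = 679
j=3: r + 2k = 1141.353 → ⌈·⌉ = 1142
j=4: r + 3k = 1604.153 → ⌈·⌉ = 1605
j=5: r + 4k = 2066.953 → ⌈·⌉ = 2067
j=6: r + 5k = 2529.753 → ⌈·⌉ = 2530
j=7: r + 6k = 2992.553 → ⌈·⌉ = 2993
j=8: r + 7k = 3455.353 → ⌈·⌉ = 3456
j=9: r + 8k = 3918.153 → ⌈·⌉ = 3919
j=10: r + 9k = 4380.953 → ⌈·⌉ = 4381
j=11: r + 10k = 4843.753 → ⌈·⌉ = 4844
j=12: r + 11k = 5306.553 → ⌈·⌉ = 5307
j=13: r + 12k = 5769.353 → ⌈·⌉ = 5770
j=14: r + 13k = 6232.153 → ⌈·⌉ = 6233
j=15: r + 14k = 6694.953 → ⌈·⌉ = 6695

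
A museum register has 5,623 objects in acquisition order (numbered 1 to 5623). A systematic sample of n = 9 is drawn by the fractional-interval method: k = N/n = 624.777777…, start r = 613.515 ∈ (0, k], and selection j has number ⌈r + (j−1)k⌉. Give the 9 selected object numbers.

j=1: r + 0k = 613.515 → ⌈·⌉ = 614
j=2: r + 1k = 1238.292777… → ⌈·⌉ = 1239
j=3: r + 2k = 1863.070555… → ⌈·⌉ = 1864
j=4: r + 3k = 2487.848333… → ⌈·⌉ = 2488
j=5: r + 4k = 3112.626111… → ⌈·⌉ = 3113
j=6: r + 5k = 3737.403888… → ⌈·⌉ = 3738
j=7: r + 6k = 4362.181666… → ⌈·⌉ = 4363
j=8: r + 7k = 4986.959444… → ⌈·⌉ = 4987
j=9: r + 8k = 5611.737222… → ⌈·⌉ = 5612

614, 1239, 1864, 2488, 3113, 3738, 4363, 4987, 5612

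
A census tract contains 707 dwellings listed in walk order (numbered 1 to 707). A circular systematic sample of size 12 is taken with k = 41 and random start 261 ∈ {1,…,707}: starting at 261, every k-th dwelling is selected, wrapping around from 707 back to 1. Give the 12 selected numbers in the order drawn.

Selection 1: 261
Selection 2: 261 + 41 = 302
Selection 3: 302 + 41 = 343
Selection 4: 343 + 41 = 384
Selection 5: 384 + 41 = 425
Selection 6: 425 + 41 = 466
Selection 7: 466 + 41 = 507
Selection 8: 507 + 41 = 548
Selection 9: 548 + 41 = 589
Selection 10: 589 + 41 = 630
Selection 11: 630 + 41 = 671
Selection 12: 671 + 41 = 712 → 712 − 707 = 5

261, 302, 343, 384, 425, 466, 507, 548, 589, 630, 671, 5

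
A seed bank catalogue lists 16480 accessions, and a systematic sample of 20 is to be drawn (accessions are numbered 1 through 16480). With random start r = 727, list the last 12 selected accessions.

7319, 8143, 8967, 9791, 10615, 11439, 12263, 13087, 13911, 14735, 15559, 16383

k = N/n = 16480/20 = 824
9th selection = 727 + 8×824 = 7319
10th: 7319 + 824 = 8143
11th: 8143 + 824 = 8967
12th: 8967 + 824 = 9791
13th: 9791 + 824 = 10615
14th: 10615 + 824 = 11439
15th: 11439 + 824 = 12263
16th: 12263 + 824 = 13087
17th: 13087 + 824 = 13911
18th: 13911 + 824 = 14735
19th: 14735 + 824 = 15559
20th: 15559 + 824 = 16383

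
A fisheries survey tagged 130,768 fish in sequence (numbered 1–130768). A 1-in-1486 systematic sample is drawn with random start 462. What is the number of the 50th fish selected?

73276

k = 1486
50th selection = r + (50−1)·k = 462 + 49×1486 = 462 + 72814 = 73276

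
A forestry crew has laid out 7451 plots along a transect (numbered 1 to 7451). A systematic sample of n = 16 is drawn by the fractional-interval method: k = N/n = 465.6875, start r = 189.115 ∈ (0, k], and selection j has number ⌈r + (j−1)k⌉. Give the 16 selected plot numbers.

j=1: r + 0k = 189.115 → ⌈·⌉ = 190
j=2: r + 1k = 654.8025 → ⌈·⌉ = 655
j=3: r + 2k = 1120.49 → ⌈·⌉ = 1121
j=4: r + 3k = 1586.1775 → ⌈·⌉ = 1587
j=5: r + 4k = 2051.865 → ⌈·⌉ = 2052
j=6: r + 5k = 2517.5525 → ⌈·⌉ = 2518
j=7: r + 6k = 2983.24 → ⌈·⌉ = 2984
j=8: r + 7k = 3448.9275 → ⌈·⌉ = 3449
j=9: r + 8k = 3914.615 → ⌈·⌉ = 3915
j=10: r + 9k = 4380.3025 → ⌈·⌉ = 4381
j=11: r + 10k = 4845.99 → ⌈·⌉ = 4846
j=12: r + 11k = 5311.6775 → ⌈·⌉ = 5312
j=13: r + 12k = 5777.365 → ⌈·⌉ = 5778
j=14: r + 13k = 6243.0525 → ⌈·⌉ = 6244
j=15: r + 14k = 6708.74 → ⌈·⌉ = 6709
j=16: r + 15k = 7174.4275 → ⌈·⌉ = 7175

190, 655, 1121, 1587, 2052, 2518, 2984, 3449, 3915, 4381, 4846, 5312, 5778, 6244, 6709, 7175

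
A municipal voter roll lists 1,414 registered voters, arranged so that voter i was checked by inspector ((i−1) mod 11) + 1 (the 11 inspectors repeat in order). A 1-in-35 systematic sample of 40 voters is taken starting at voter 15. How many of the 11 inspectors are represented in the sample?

Consecutive selections differ by k = 35, so their inspector numbers differ by 35 mod 11 = 2.
gcd(35, 11) = 1, so the sample visits 11/1 = 11 distinct residues mod 11.
Start 15 is inspector 4; the inspectors hit are 1, 2, 3, 4, 5, 6, 7, 8, 9, 10, 11.

11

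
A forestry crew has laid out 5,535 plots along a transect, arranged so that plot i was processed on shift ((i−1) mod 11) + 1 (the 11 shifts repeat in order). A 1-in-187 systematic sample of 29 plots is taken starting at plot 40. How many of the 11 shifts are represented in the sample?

Consecutive selections differ by k = 187, so their shift numbers differ by 187 mod 11 = 0.
gcd(187, 11) = 11, so the sample visits 11/11 = 1 distinct residues mod 11.
Start 40 is shift 7; the shifts hit are 7.

1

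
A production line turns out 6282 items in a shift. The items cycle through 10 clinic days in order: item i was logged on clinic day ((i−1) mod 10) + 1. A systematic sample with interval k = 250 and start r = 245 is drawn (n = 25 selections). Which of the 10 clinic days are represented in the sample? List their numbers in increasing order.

5

Consecutive selections differ by k = 250, so their clinic day numbers differ by 250 mod 10 = 0.
gcd(250, 10) = 10, so the sample visits 10/10 = 1 distinct residues mod 10.
Start 245 is clinic day 5; the clinic days hit are 5.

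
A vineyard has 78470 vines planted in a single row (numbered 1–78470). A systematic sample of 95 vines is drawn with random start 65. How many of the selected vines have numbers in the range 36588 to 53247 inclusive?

k = 78470/95 = 826
First selection ≥ 36588: 65 + ⌈(36588−65)/826⌉·826 = 65 + 45×826 = 37235
Last selection ≤ 53247: 65 + ⌊(53247−65)/826⌋·826 = 65 + 64×826 = 52929
Count = 64 − 45 + 1 = 20

20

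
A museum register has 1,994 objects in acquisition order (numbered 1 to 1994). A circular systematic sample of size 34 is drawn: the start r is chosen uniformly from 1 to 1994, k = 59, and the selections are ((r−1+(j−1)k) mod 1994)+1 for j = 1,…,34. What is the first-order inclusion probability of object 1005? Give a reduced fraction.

17/997

For each position j, as r ranges over 1…1994 the j-th selection hits every object exactly once, so object 1005 is selected for exactly 34 of the 1994 starts.
Inclusion probability = 34/1994 = 17/997.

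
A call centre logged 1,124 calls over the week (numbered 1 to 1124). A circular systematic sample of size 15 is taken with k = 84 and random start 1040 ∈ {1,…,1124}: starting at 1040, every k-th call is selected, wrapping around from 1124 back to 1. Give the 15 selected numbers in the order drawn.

1040, 1124, 84, 168, 252, 336, 420, 504, 588, 672, 756, 840, 924, 1008, 1092

Selection 1: 1040
Selection 2: 1040 + 84 = 1124
Selection 3: 1124 + 84 = 1208 → 1208 − 1124 = 84
Selection 4: 84 + 84 = 168
Selection 5: 168 + 84 = 252
Selection 6: 252 + 84 = 336
Selection 7: 336 + 84 = 420
Selection 8: 420 + 84 = 504
Selection 9: 504 + 84 = 588
Selection 10: 588 + 84 = 672
Selection 11: 672 + 84 = 756
Selection 12: 756 + 84 = 840
Selection 13: 840 + 84 = 924
Selection 14: 924 + 84 = 1008
Selection 15: 1008 + 84 = 1092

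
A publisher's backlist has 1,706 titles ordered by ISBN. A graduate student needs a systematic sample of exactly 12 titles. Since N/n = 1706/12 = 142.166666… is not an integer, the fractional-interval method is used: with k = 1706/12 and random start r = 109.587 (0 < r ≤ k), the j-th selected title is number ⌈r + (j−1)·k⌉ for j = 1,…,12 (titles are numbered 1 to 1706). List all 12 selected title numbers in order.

110, 252, 394, 537, 679, 821, 963, 1105, 1247, 1390, 1532, 1674

j=1: r + 0k = 109.587 → ⌈·⌉ = 110
j=2: r + 1k = 251.753666… → ⌈·⌉ = 252
j=3: r + 2k = 393.920333… → ⌈·⌉ = 394
j=4: r + 3k = 536.087 → ⌈·⌉ = 537
j=5: r + 4k = 678.253666… → ⌈·⌉ = 679
j=6: r + 5k = 820.420333… → ⌈·⌉ = 821
j=7: r + 6k = 962.587 → ⌈·⌉ = 963
j=8: r + 7k = 1104.753666… → ⌈·⌉ = 1105
j=9: r + 8k = 1246.920333… → ⌈·⌉ = 1247
j=10: r + 9k = 1389.087 → ⌈·⌉ = 1390
j=11: r + 10k = 1531.253666… → ⌈·⌉ = 1532
j=12: r + 11k = 1673.420333… → ⌈·⌉ = 1674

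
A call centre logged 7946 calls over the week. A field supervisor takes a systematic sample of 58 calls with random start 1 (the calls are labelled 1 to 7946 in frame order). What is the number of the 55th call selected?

7399

k = 7946/58 = 137
55th selection = r + (55−1)·k = 1 + 54×137 = 1 + 7398 = 7399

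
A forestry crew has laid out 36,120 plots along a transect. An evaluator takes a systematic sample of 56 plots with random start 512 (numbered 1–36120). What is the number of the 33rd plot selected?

k = 36120/56 = 645
33rd selection = r + (33−1)·k = 512 + 32×645 = 512 + 20640 = 21152

21152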